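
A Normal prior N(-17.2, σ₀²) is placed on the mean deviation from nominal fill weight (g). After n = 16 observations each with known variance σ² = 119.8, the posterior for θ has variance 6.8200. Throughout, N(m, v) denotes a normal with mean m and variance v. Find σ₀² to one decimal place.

σ₀² = 76.5

For the Normal–Normal model with known σ², precisions add: τ_n = τ₀ + n/σ².
So 1/σ₀² = 1/6.8200 − 16/119.8 = 0.146628 − 0.133556 = 0.013072.
Hence σ₀² = 1/0.013072 ≈ 76.5.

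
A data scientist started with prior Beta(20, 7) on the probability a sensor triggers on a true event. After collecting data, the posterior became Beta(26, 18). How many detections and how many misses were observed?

A Beta(α, β) prior with s successes and f failures in binomial data gives a Beta(α+s, β+f) posterior.
So s = 26 − 20 = 6 and f = 18 − 7 = 11.

6 detections and 11 misses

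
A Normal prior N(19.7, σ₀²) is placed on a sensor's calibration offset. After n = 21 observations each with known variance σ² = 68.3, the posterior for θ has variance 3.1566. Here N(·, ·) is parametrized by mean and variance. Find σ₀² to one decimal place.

σ₀² = 107.2

For the Normal–Normal model with known σ², precisions add: τ_n = τ₀ + n/σ².
So 1/σ₀² = 1/3.1566 − 21/68.3 = 0.316797 − 0.307467 = 0.009330.
Hence σ₀² = 1/0.009330 ≈ 107.2.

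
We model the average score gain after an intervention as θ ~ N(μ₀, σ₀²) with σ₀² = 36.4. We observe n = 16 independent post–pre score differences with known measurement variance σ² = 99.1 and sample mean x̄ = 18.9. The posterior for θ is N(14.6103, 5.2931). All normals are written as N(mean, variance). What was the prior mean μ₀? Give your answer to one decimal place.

μ₀ = -10.6

With known observation variance, the Normal–Normal posterior has precision τ_n = τ₀ + n/σ² and mean μ_n = (τ₀μ₀ + (n/σ²)x̄)/τ_n.
Here τ₀ = 1/36.4 = 0.027473 and τ_data = 16/99.1 = 0.161453, so τ_n = 0.188926.
Rearranging for μ₀: μ₀ = (μ_n·τ_n − τ_data·x̄)/τ₀ = (14.6103·0.188926 − 0.161453·18.9) / 0.027473 = -0.291196/0.027473 ≈ -10.6.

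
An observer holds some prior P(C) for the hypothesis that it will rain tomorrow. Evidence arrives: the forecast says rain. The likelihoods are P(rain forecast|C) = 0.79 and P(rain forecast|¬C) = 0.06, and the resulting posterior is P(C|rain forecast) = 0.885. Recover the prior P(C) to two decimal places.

In odds form, posterior odds = prior odds × likelihood ratio, so prior odds = posterior odds ÷ LR.
Posterior odds = 0.885/(1−0.885) = 7.6957. LR = 0.79/0.06 = 13.1667.
Prior odds = 7.6957/13.1667 = 0.5845, so P(C) = 0.5845/(1+0.5845) ≈ 0.37.

P(C) = 0.37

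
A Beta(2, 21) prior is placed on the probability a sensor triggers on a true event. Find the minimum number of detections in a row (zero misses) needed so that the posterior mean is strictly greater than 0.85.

k = 118

After k detections and 0 misses the posterior is Beta(2+k, 21), with mean (2+k)/(2+21+k).
Set (2+k)/(23+k) > 0.85 and solve: k > (0.85·23 − 2)/(1 − 0.85) = 117.000.
The smallest integer exceeding 117.000 is 118, and checking k=118: (120)/(141) = 0.8511 > 0.85.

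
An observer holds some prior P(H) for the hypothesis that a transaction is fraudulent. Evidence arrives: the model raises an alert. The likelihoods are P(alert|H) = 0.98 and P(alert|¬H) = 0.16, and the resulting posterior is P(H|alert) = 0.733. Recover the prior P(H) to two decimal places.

In odds form, posterior odds = prior odds × likelihood ratio, so prior odds = posterior odds ÷ LR.
Posterior odds = 0.733/(1−0.733) = 2.7453. LR = 0.98/0.16 = 6.1250.
Prior odds = 2.7453/6.1250 = 0.4482, so P(H) = 0.4482/(1+0.4482) ≈ 0.31.

P(H) = 0.31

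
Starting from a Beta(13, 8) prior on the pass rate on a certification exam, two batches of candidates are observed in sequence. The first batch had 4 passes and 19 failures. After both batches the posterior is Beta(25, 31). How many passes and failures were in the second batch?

Because Beta–binomial updating is additive in the counts, the combined data contributed (α_post−α_prior, β_post−β_prior) successes and failures.
Total across both batches: 25−13=12 passes, 31−8=23 failures.
Subtract the first batch: 12−4=8 passes and 23−19=4 failures.

8 passes and 4 failures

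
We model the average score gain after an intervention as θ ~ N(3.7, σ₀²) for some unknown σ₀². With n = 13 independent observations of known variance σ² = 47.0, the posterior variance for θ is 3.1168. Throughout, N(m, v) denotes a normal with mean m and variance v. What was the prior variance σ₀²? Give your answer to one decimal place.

σ₀² = 22.6

Posterior precision equals prior precision plus data precision: 1/σ_n² = 1/σ₀² + n/σ².
So 1/σ₀² = 1/3.1168 − 13/47.0 = 0.320842 − 0.276596 = 0.044246.
Hence σ₀² = 1/0.044246 ≈ 22.6.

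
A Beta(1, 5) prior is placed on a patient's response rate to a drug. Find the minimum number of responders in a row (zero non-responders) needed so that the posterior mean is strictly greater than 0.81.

k = 21

After k responders and 0 non-responders the posterior is Beta(1+k, 5), with mean (1+k)/(1+5+k).
Set (1+k)/(6+k) > 0.81 and solve: k > (0.81·6 − 1)/(1 − 0.81) = 20.316.
The smallest integer exceeding 20.316 is 21, and checking k=21: (22)/(27) = 0.8148 > 0.81.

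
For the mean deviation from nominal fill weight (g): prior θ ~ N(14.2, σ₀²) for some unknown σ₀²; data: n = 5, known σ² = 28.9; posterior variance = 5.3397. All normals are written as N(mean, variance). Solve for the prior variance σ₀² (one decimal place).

σ₀² = 70.1

For the Normal–Normal model with known σ², precisions add: τ_n = τ₀ + n/σ².
So 1/σ₀² = 1/5.3397 − 5/28.9 = 0.187276 − 0.173010 = 0.014266.
Hence σ₀² = 1/0.014266 ≈ 70.1.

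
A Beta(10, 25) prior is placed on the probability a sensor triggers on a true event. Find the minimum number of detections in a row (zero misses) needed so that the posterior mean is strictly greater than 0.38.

k = 6

After k detections and 0 misses the posterior is Beta(10+k, 25), with mean (10+k)/(10+25+k).
Set (10+k)/(35+k) > 0.38 and solve: k > (0.38·35 − 10)/(1 − 0.38) = 5.323.
The smallest integer exceeding 5.323 is 6, and checking k=6: (16)/(41) = 0.3902 > 0.38.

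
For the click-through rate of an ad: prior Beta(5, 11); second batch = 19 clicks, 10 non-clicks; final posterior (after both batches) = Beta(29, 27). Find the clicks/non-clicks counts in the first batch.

5 clicks and 6 non-clicks

Because Beta–binomial updating is additive in the counts, the combined data contributed (α_post−α_prior, β_post−β_prior) successes and failures.
Total across both batches: 29−5=24 clicks, 27−11=16 non-clicks.
Subtract the second batch: 24−19=5 clicks and 16−10=6 non-clicks.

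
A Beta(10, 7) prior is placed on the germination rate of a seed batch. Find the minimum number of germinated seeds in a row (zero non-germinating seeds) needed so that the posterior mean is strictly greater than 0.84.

k = 27

After k germinated seeds and 0 non-germinating seeds the posterior is Beta(10+k, 7), with mean (10+k)/(10+7+k).
Set (10+k)/(17+k) > 0.84 and solve: k > (0.84·17 − 10)/(1 − 0.84) = 26.750.
The smallest integer exceeding 26.750 is 27, and checking k=27: (37)/(44) = 0.8409 > 0.84.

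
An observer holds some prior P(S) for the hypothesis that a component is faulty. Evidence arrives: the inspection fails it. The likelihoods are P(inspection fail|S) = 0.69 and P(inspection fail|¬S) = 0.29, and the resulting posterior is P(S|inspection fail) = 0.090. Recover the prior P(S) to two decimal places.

P(S) = 0.04

In odds form, posterior odds = prior odds × likelihood ratio, so prior odds = posterior odds ÷ LR.
Posterior odds = 0.090/(1−0.090) = 0.0989. LR = 0.69/0.29 = 2.3793.
Prior odds = 0.0989/2.3793 = 0.0416, so P(S) = 0.0416/(1+0.0416) ≈ 0.04.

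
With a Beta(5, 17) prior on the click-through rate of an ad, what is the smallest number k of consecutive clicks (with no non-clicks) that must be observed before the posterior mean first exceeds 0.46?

After k clicks and 0 non-clicks the posterior is Beta(5+k, 17), with mean (5+k)/(5+17+k).
Set (5+k)/(22+k) > 0.46 and solve: k > (0.46·22 − 5)/(1 − 0.46) = 9.481.
The smallest integer exceeding 9.481 is 10.

k = 10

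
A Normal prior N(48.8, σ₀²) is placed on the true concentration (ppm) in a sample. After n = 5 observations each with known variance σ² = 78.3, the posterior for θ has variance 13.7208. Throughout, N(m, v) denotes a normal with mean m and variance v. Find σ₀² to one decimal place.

For the Normal–Normal model with known σ², precisions add: τ_n = τ₀ + n/σ².
So 1/σ₀² = 1/13.7208 − 5/78.3 = 0.072882 − 0.063857 = 0.009025.
Hence σ₀² = 1/0.009025 ≈ 110.8.

σ₀² = 110.8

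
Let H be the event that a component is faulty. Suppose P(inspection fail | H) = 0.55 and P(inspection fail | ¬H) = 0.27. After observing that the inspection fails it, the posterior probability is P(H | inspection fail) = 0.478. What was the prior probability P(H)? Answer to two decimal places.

P(H) = 0.31

In odds form, posterior odds = prior odds × likelihood ratio, so prior odds = posterior odds ÷ LR.
Posterior odds = 0.478/(1−0.478) = 0.9157. LR = 0.55/0.27 = 2.0370.
Prior odds = 0.9157/2.0370 = 0.4495, so P(H) = 0.4495/(1+0.4495) ≈ 0.31.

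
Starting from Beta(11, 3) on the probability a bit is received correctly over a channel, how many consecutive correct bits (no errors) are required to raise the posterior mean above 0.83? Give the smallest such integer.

After k correct bits and 0 errors the posterior is Beta(11+k, 3), with mean (11+k)/(11+3+k).
Set (11+k)/(14+k) > 0.83 and solve: k > (0.83·14 − 11)/(1 − 0.83) = 3.647.
The smallest integer exceeding 3.647 is 4.

k = 4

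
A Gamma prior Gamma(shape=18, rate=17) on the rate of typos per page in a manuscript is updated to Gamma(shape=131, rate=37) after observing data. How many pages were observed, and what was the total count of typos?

n = 20 pages with total 113 typos

A Gamma(α, β) prior (rate parametrization) on a Poisson rate with n observations summing to S gives posterior Gamma(α+S, β+n).
Matching: Σxᵢ = 131 − 18 = 113 and n = 37 − 17 = 20.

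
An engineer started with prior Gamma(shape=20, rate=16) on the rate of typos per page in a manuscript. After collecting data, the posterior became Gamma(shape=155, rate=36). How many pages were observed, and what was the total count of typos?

Gamma–Poisson conjugacy: posterior shape = α + Σxᵢ, posterior rate = β + n.
Matching: Σxᵢ = 155 − 20 = 135 and n = 36 − 16 = 20.

n = 20 pages with total 135 typos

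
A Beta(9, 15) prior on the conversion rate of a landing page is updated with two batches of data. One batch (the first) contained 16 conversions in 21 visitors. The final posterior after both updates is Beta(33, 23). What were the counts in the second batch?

Sequential conjugate updates are equivalent to a single update on the pooled data, so total successes = posterior α − prior α and total failures = posterior β − prior β.
Total across both batches: 33−9=24 conversions, 23−15=8 bounces.
Subtract the first batch: 24−16=8 conversions and 8−5=3 bounces.

8 conversions and 3 bounces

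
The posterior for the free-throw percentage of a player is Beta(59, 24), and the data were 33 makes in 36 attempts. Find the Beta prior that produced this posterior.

Beta(26, 21)

Beta is conjugate to the binomial likelihood: posterior = Beta(a+s, b+f).
Subtract the data counts: 59−33=26, 24−3=21.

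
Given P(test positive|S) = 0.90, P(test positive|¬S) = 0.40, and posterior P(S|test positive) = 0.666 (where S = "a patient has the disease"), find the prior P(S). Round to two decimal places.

Bayes' rule in odds form gives O(S|E) = O(S)·[P(E|S)/P(E|¬S)], hence O(S) = O(S|E)/LR.
Posterior odds = 0.666/(1−0.666) = 1.9940. LR = 0.90/0.40 = 2.2500.
Prior odds = 1.9940/2.2500 = 0.8862, so P(S) = 0.8862/(1+0.8862) ≈ 0.47.

P(S) = 0.47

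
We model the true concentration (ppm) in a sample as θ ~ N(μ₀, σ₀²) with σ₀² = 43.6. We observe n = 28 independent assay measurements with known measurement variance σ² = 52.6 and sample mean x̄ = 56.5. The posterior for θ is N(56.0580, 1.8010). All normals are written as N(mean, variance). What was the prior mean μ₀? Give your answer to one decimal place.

μ₀ = 45.8

The posterior mean is a precision-weighted average: μ_n = (τ₀μ₀ + τ_data·x̄)/(τ₀+τ_data), with τ₀=1/σ₀² and τ_data=n/σ².
Here τ₀ = 1/43.6 = 0.022936 and τ_data = 28/52.6 = 0.532319, so τ_n = 0.555255.
Rearranging for μ₀: μ₀ = (μ_n·τ_n − τ_data·x̄)/τ₀ = (56.0580·0.555255 − 0.532319·56.5) / 0.022936 = 1.050461/0.022936 ≈ 45.8.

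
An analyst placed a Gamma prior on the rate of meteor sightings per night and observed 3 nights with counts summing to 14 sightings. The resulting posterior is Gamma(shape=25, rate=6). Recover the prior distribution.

A Gamma(α, β) prior (rate parametrization) on a Poisson rate with n observations summing to S gives posterior Gamma(α+S, β+n).
So α = 25 − 14 = 11 and β = 6 − 3 = 3.

Gamma(shape=11, rate=3)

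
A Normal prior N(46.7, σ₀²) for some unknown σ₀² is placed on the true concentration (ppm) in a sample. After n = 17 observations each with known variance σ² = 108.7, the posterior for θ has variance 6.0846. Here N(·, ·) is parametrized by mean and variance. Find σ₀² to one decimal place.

σ₀² = 125.7

Posterior precision equals prior precision plus data precision: 1/σ_n² = 1/σ₀² + n/σ².
So 1/σ₀² = 1/6.0846 − 17/108.7 = 0.164349 − 0.156394 = 0.007955.
Hence σ₀² = 1/0.007955 ≈ 125.7.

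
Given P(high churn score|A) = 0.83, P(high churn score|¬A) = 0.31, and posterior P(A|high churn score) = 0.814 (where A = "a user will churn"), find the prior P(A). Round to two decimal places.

In odds form, posterior odds = prior odds × likelihood ratio, so prior odds = posterior odds ÷ LR.
Posterior odds = 0.814/(1−0.814) = 4.3763. LR = 0.83/0.31 = 2.6774.
Prior odds = 4.3763/2.6774 = 1.6345, so P(A) = 1.6345/(1+1.6345) ≈ 0.62.

P(A) = 0.62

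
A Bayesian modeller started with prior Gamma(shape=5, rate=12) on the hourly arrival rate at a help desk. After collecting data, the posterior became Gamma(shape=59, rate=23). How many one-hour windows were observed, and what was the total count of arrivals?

A Gamma(α, β) prior (rate parametrization) on a Poisson rate with n observations summing to S gives posterior Gamma(α+S, β+n).
Matching: Σxᵢ = 59 − 5 = 54 and n = 23 − 12 = 11.

n = 11 one-hour windows with total 54 arrivals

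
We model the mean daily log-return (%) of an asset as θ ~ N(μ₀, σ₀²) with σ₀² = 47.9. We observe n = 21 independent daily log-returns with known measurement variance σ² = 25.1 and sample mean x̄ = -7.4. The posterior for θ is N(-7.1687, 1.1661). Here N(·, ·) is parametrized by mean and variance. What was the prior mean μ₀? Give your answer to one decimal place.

μ₀ = 2.1

With known observation variance, the Normal–Normal posterior has precision τ_n = τ₀ + n/σ² and mean μ_n = (τ₀μ₀ + (n/σ²)x̄)/τ_n.
Here τ₀ = 1/47.9 = 0.020877 and τ_data = 21/25.1 = 0.836653, so τ_n = 0.857530.
Rearranging for μ₀: μ₀ = (μ_n·τ_n − τ_data·x̄)/τ₀ = (-7.1687·0.857530 − 0.836653·-7.4) / 0.020877 = 0.043857/0.020877 ≈ 2.1.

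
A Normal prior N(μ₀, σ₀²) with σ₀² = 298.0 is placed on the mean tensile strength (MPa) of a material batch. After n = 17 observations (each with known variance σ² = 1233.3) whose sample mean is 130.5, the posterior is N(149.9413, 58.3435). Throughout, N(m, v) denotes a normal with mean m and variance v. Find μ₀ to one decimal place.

μ₀ = 229.8

With known observation variance, the Normal–Normal posterior has precision τ_n = τ₀ + n/σ² and mean μ_n = (τ₀μ₀ + (n/σ²)x̄)/τ_n.
Here τ₀ = 1/298.0 = 0.003356 and τ_data = 17/1233.3 = 0.013784, so τ_n = 0.017140.
Rearranging for μ₀: μ₀ = (μ_n·τ_n − τ_data·x̄)/τ₀ = (149.9413·0.017140 − 0.013784·130.5) / 0.003356 = 0.771182/0.003356 ≈ 229.8.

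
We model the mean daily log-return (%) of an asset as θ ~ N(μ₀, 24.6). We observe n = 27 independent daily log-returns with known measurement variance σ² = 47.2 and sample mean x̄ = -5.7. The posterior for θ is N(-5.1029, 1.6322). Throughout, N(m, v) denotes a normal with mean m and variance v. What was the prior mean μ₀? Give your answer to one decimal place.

The posterior mean is a precision-weighted average: μ_n = (τ₀μ₀ + τ_data·x̄)/(τ₀+τ_data), with τ₀=1/σ₀² and τ_data=n/σ².
Here τ₀ = 1/24.6 = 0.040650 and τ_data = 27/47.2 = 0.572034, so τ_n = 0.612684.
Rearranging for μ₀: μ₀ = (μ_n·τ_n − τ_data·x̄)/τ₀ = (-5.1029·0.612684 − 0.572034·-5.7) / 0.040650 = 0.134129/0.040650 ≈ 3.3.

μ₀ = 3.3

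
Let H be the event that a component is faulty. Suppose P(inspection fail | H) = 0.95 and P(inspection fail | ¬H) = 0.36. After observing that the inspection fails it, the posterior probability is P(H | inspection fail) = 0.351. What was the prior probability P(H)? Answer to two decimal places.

In odds form, posterior odds = prior odds × likelihood ratio, so prior odds = posterior odds ÷ LR.
Posterior odds = 0.351/(1−0.351) = 0.5408. LR = 0.95/0.36 = 2.6389.
Prior odds = 0.5408/2.6389 = 0.2049, so P(H) = 0.2049/(1+0.2049) ≈ 0.17.

P(H) = 0.17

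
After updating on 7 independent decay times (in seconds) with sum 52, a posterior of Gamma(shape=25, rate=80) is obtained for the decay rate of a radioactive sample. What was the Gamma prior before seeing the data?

Gamma(shape=18, rate=28)

Gamma–exponential conjugacy: posterior shape = α + n, posterior rate = β + Σtᵢ.
So α = 25 − 7 = 18 and β = 80 − 52 = 28.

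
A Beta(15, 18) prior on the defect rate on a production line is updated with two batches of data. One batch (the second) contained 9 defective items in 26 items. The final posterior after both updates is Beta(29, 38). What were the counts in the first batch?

Sequential conjugate updates are equivalent to a single update on the pooled data, so total successes = posterior α − prior α and total failures = posterior β − prior β.
Total across both batches: 29−15=14 defective items, 38−18=20 good items.
Subtract the second batch: 14−9=5 defective items and 20−17=3 good items.

5 defective items and 3 good items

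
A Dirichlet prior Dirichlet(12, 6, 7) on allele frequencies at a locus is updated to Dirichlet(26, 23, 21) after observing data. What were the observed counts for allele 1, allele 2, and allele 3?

For a Dirichlet(α) prior with multinomial counts c, the posterior is Dirichlet(α + c) componentwise.
Counts are posterior − prior componentwise: 26−12=14, 23−6=17, 21−7=14.

counts (14, 17, 14)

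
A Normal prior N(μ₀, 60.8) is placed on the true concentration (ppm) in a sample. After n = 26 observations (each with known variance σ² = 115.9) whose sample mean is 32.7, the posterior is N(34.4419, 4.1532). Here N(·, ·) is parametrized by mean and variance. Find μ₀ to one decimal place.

The posterior mean is a precision-weighted average: μ_n = (τ₀μ₀ + τ_data·x̄)/(τ₀+τ_data), with τ₀=1/σ₀² and τ_data=n/σ².
Here τ₀ = 1/60.8 = 0.016447 and τ_data = 26/115.9 = 0.224331, so τ_n = 0.240778.
Rearranging for μ₀: μ₀ = (μ_n·τ_n − τ_data·x̄)/τ₀ = (34.4419·0.240778 − 0.224331·32.7) / 0.016447 = 0.957228/0.016447 ≈ 58.2.

μ₀ = 58.2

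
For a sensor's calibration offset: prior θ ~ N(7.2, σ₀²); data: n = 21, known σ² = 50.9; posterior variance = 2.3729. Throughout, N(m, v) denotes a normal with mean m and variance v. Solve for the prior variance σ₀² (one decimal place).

σ₀² = 113.0

For the Normal–Normal model with known σ², precisions add: τ_n = τ₀ + n/σ².
So 1/σ₀² = 1/2.3729 − 21/50.9 = 0.421425 − 0.412574 = 0.008851.
Hence σ₀² = 1/0.008851 ≈ 113.0.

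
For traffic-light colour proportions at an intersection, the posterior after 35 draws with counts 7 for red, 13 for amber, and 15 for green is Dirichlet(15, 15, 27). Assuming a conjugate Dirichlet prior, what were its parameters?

For a Dirichlet(α) prior with multinomial counts c, the posterior is Dirichlet(α + c) componentwise.
Subtract each count from the matching posterior parameter: 15−7=8, 15−13=2, 27−15=12.

Dirichlet(8, 2, 12)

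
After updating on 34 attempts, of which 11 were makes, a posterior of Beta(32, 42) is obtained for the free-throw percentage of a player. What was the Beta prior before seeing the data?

Beta(21, 19)

Beta is conjugate to the binomial likelihood: posterior = Beta(a+s, b+f).
So a = 32 − 11 = 21 and b = 42 − 23 = 19.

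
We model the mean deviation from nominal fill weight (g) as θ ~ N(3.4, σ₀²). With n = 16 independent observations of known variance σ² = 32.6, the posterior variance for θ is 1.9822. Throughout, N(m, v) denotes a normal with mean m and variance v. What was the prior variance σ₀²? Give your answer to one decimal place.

For the Normal–Normal model with known σ², precisions add: τ_n = τ₀ + n/σ².
So 1/σ₀² = 1/1.9822 − 16/32.6 = 0.504490 − 0.490798 = 0.013692.
Hence σ₀² = 1/0.013692 ≈ 73.0.

σ₀² = 73.0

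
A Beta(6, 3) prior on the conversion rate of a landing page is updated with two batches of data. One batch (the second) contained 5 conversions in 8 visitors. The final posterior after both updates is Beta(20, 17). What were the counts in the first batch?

Because Beta–binomial updating is additive in the counts, the combined data contributed (α_post−α_prior, β_post−β_prior) successes and failures.
Total across both batches: 20−6=14 conversions, 17−3=14 bounces.
Subtract the second batch: 14−5=9 conversions and 14−3=11 bounces.

9 conversions and 11 bounces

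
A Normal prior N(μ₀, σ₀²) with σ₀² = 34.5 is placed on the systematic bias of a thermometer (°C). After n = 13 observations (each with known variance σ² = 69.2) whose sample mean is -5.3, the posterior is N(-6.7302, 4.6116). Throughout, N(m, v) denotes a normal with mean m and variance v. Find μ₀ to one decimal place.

The posterior mean is a precision-weighted average: μ_n = (τ₀μ₀ + τ_data·x̄)/(τ₀+τ_data), with τ₀=1/σ₀² and τ_data=n/σ².
Here τ₀ = 1/34.5 = 0.028986 and τ_data = 13/69.2 = 0.187861, so τ_n = 0.216847.
Rearranging for μ₀: μ₀ = (μ_n·τ_n − τ_data·x̄)/τ₀ = (-6.7302·0.216847 − 0.187861·-5.3) / 0.028986 = -0.463760/0.028986 ≈ -16.0.

μ₀ = -16.0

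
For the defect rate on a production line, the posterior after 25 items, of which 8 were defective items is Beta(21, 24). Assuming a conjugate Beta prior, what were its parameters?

Beta(13, 7)

Beta is conjugate to the binomial likelihood: posterior = Beta(α+s, β+f).
Subtract the data counts: 21−8=13, 24−17=7.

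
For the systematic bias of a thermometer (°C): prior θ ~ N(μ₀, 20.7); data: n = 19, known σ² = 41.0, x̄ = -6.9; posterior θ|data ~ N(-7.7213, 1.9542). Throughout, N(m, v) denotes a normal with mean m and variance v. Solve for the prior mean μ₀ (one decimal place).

With known observation variance, the Normal–Normal posterior has precision τ_n = τ₀ + n/σ² and mean μ_n = (τ₀μ₀ + (n/σ²)x̄)/τ_n.
Here τ₀ = 1/20.7 = 0.048309 and τ_data = 19/41.0 = 0.463415, so τ_n = 0.511724.
Rearranging for μ₀: μ₀ = (μ_n·τ_n − τ_data·x̄)/τ₀ = (-7.7213·0.511724 − 0.463415·-6.9) / 0.048309 = -0.753611/0.048309 ≈ -15.6.

μ₀ = -15.6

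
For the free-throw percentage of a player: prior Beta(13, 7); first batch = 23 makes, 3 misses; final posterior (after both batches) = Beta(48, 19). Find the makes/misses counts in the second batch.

Because Beta–binomial updating is additive in the counts, the combined data contributed (α_post−α_prior, β_post−β_prior) successes and failures.
Total across both batches: 48−13=35 makes, 19−7=12 misses.
Subtract the first batch: 35−23=12 makes and 12−3=9 misses.

12 makes and 9 misses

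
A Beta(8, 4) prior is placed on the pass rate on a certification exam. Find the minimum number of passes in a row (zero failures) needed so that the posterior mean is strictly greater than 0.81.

After k passes and 0 failures the posterior is Beta(8+k, 4), with mean (8+k)/(8+4+k).
Set (8+k)/(12+k) > 0.81 and solve: k > (0.81·12 − 8)/(1 − 0.81) = 9.053.
The smallest integer exceeding 9.053 is 10, and checking k=10: (18)/(22) = 0.8182 > 0.81.

k = 10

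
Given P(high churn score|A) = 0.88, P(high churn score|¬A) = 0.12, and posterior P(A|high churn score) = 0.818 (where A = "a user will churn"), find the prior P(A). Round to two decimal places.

P(A) = 0.38

Bayes' rule in odds form gives O(A|E) = O(A)·[P(E|A)/P(E|¬A)], hence O(A) = O(A|E)/LR.
Posterior odds = 0.818/(1−0.818) = 4.4945. LR = 0.88/0.12 = 7.3333.
Prior odds = 4.4945/7.3333 = 0.6129, so P(A) = 0.6129/(1+0.6129) ≈ 0.38.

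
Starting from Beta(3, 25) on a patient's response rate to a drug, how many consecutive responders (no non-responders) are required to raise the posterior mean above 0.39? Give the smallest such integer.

After k responders and 0 non-responders the posterior is Beta(3+k, 25), with mean (3+k)/(3+25+k).
Set (3+k)/(28+k) > 0.39 and solve: k > (0.39·28 − 3)/(1 − 0.39) = 12.984.
The smallest integer exceeding 12.984 is 13.

k = 13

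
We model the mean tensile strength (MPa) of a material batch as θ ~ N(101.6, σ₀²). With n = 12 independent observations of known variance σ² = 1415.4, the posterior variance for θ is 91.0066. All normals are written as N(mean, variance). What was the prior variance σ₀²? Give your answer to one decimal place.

Posterior precision equals prior precision plus data precision: 1/σ_n² = 1/σ₀² + n/σ².
So 1/σ₀² = 1/91.0066 − 12/1415.4 = 0.010988 − 0.008478 = 0.002510.
Hence σ₀² = 1/0.002510 ≈ 398.4.

σ₀² = 398.4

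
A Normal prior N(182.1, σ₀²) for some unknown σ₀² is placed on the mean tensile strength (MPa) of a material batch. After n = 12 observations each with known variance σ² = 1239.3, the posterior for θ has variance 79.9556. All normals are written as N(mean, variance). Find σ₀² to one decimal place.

σ₀² = 354.1

For the Normal–Normal model with known σ², precisions add: τ_n = τ₀ + n/σ².
So 1/σ₀² = 1/79.9556 − 12/1239.3 = 0.012507 − 0.009683 = 0.002824.
Hence σ₀² = 1/0.002824 ≈ 354.1.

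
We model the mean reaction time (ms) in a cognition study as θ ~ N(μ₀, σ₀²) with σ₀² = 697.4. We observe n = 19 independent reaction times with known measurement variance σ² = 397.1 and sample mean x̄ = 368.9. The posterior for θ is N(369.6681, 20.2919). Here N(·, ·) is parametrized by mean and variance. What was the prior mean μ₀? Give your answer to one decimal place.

The posterior mean is a precision-weighted average: μ_n = (τ₀μ₀ + τ_data·x̄)/(τ₀+τ_data), with τ₀=1/σ₀² and τ_data=n/σ².
Here τ₀ = 1/697.4 = 0.001434 and τ_data = 19/397.1 = 0.047847, so τ_n = 0.049281.
Rearranging for μ₀: μ₀ = (μ_n·τ_n − τ_data·x̄)/τ₀ = (369.6681·0.049281 − 0.047847·368.9) / 0.001434 = 0.566855/0.001434 ≈ 395.3.

μ₀ = 395.3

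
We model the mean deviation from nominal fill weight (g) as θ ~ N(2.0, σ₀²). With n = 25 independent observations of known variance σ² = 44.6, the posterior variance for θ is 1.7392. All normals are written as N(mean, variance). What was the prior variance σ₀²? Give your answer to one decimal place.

For the Normal–Normal model with known σ², precisions add: τ_n = τ₀ + n/σ².
So 1/σ₀² = 1/1.7392 − 25/44.6 = 0.574977 − 0.560538 = 0.014439.
Hence σ₀² = 1/0.014439 ≈ 69.3.

σ₀² = 69.3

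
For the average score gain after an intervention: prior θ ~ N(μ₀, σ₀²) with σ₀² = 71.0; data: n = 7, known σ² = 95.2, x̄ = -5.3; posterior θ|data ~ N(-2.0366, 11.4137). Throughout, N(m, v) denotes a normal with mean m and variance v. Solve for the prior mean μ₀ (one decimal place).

μ₀ = 15.0

With known observation variance, the Normal–Normal posterior has precision τ_n = τ₀ + n/σ² and mean μ_n = (τ₀μ₀ + (n/σ²)x̄)/τ_n.
Here τ₀ = 1/71.0 = 0.014085 and τ_data = 7/95.2 = 0.073529, so τ_n = 0.087614.
Rearranging for μ₀: μ₀ = (μ_n·τ_n − τ_data·x̄)/τ₀ = (-2.0366·0.087614 − 0.073529·-5.3) / 0.014085 = 0.211269/0.014085 ≈ 15.0.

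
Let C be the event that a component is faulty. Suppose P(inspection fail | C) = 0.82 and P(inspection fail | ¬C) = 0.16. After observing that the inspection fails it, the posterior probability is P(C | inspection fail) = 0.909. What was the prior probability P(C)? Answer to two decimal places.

P(C) = 0.66

Bayes' rule in odds form gives O(C|E) = O(C)·[P(E|C)/P(E|¬C)], hence O(C) = O(C|E)/LR.
Posterior odds = 0.909/(1−0.909) = 9.9890. LR = 0.82/0.16 = 5.1250.
Prior odds = 9.9890/5.1250 = 1.9491, so P(C) = 1.9491/(1+1.9491) ≈ 0.66.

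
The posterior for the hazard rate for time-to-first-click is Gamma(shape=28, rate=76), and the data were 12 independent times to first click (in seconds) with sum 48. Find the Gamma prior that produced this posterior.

Gamma(shape=16, rate=28)

Gamma–exponential conjugacy: posterior shape = α + n, posterior rate = β + Σtᵢ.
So α = 28 − 12 = 16 and β = 76 − 48 = 28.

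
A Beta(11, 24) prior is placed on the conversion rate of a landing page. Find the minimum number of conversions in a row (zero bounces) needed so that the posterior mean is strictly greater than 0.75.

After k conversions and 0 bounces the posterior is Beta(11+k, 24), with mean (11+k)/(11+24+k).
Set (11+k)/(35+k) > 0.75 and solve: k > (0.75·35 − 11)/(1 − 0.75) = 61.000.
The smallest integer exceeding 61.000 is 62.

k = 62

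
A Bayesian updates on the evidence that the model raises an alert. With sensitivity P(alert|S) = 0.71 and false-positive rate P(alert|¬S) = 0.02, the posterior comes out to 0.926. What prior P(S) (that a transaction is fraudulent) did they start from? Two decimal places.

In odds form, posterior odds = prior odds × likelihood ratio, so prior odds = posterior odds ÷ LR.
Posterior odds = 0.926/(1−0.926) = 12.5135. LR = 0.71/0.02 = 35.5000.
Prior odds = 12.5135/35.5000 = 0.3525, so P(S) = 0.3525/(1+0.3525) ≈ 0.26.

P(S) = 0.26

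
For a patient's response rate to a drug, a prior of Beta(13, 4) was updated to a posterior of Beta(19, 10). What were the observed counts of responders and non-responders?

Under Beta–binomial conjugacy the posterior parameters are (a+s, b+f).
Match parameters: s=19−13=6, f=10−4=6.

6 responders and 6 non-responders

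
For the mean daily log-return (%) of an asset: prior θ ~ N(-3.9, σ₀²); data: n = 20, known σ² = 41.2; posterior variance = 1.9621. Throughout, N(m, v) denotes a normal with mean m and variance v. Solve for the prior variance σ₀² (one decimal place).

Posterior precision equals prior precision plus data precision: 1/σ_n² = 1/σ₀² + n/σ².
So 1/σ₀² = 1/1.9621 − 20/41.2 = 0.509658 − 0.485437 = 0.024221.
Hence σ₀² = 1/0.024221 ≈ 41.3.

σ₀² = 41.3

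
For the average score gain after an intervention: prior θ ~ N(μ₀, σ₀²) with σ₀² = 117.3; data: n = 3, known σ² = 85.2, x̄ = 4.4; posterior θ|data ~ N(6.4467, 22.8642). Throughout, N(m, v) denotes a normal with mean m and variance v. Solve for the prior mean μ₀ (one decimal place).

With known observation variance, the Normal–Normal posterior has precision τ_n = τ₀ + n/σ² and mean μ_n = (τ₀μ₀ + (n/σ²)x̄)/τ_n.
Here τ₀ = 1/117.3 = 0.008525 and τ_data = 3/85.2 = 0.035211, so τ_n = 0.043736.
Rearranging for μ₀: μ₀ = (μ_n·τ_n − τ_data·x̄)/τ₀ = (6.4467·0.043736 − 0.035211·4.4) / 0.008525 = 0.127024/0.008525 ≈ 14.9.

μ₀ = 14.9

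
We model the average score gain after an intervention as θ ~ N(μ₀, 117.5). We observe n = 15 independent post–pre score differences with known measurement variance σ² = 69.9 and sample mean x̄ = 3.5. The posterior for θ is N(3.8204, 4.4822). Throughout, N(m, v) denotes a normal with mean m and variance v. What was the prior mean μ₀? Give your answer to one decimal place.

With known observation variance, the Normal–Normal posterior has precision τ_n = τ₀ + n/σ² and mean μ_n = (τ₀μ₀ + (n/σ²)x̄)/τ_n.
Here τ₀ = 1/117.5 = 0.008511 and τ_data = 15/69.9 = 0.214592, so τ_n = 0.223103.
Rearranging for μ₀: μ₀ = (μ_n·τ_n − τ_data·x̄)/τ₀ = (3.8204·0.223103 − 0.214592·3.5) / 0.008511 = 0.101271/0.008511 ≈ 11.9.

μ₀ = 11.9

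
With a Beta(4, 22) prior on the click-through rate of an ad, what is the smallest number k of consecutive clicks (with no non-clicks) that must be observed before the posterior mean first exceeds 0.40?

After k clicks and 0 non-clicks the posterior is Beta(4+k, 22), with mean (4+k)/(4+22+k).
Set (4+k)/(26+k) > 0.40 and solve: k > (0.40·26 − 4)/(1 − 0.40) = 10.667.
The smallest integer exceeding 10.667 is 11.

k = 11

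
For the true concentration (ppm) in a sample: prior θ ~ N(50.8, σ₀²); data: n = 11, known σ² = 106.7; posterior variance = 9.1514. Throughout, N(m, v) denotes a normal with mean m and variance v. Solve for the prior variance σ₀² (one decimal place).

σ₀² = 161.8

Posterior precision equals prior precision plus data precision: 1/σ_n² = 1/σ₀² + n/σ².
So 1/σ₀² = 1/9.1514 − 11/106.7 = 0.109273 − 0.103093 = 0.006180.
Hence σ₀² = 1/0.006180 ≈ 161.8.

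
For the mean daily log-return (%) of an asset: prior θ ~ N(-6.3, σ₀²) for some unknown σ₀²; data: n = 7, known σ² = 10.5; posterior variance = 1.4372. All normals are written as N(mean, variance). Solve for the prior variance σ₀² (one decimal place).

Posterior precision equals prior precision plus data precision: 1/σ_n² = 1/σ₀² + n/σ².
So 1/σ₀² = 1/1.4372 − 7/10.5 = 0.695797 − 0.666667 = 0.029130.
Hence σ₀² = 1/0.029130 ≈ 34.3.

σ₀² = 34.3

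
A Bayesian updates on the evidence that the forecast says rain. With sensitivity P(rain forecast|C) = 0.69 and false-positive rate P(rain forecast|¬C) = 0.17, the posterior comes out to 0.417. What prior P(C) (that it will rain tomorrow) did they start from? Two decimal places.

In odds form, posterior odds = prior odds × likelihood ratio, so prior odds = posterior odds ÷ LR.
Posterior odds = 0.417/(1−0.417) = 0.7153. LR = 0.69/0.17 = 4.0588.
Prior odds = 0.7153/4.0588 = 0.1762, so P(C) = 0.1762/(1+0.1762) ≈ 0.15.

P(C) = 0.15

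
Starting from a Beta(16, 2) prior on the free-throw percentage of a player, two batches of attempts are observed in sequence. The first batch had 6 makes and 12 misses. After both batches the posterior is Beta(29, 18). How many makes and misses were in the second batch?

7 makes and 4 misses

Sequential conjugate updates are equivalent to a single update on the pooled data, so total successes = posterior α − prior α and total failures = posterior β − prior β.
Total across both batches: 29−16=13 makes, 18−2=16 misses.
Subtract the first batch: 13−6=7 makes and 16−12=4 misses.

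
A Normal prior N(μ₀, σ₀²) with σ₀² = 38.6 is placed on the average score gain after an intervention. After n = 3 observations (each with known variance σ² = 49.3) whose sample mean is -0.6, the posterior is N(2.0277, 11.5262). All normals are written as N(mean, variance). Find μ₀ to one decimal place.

With known observation variance, the Normal–Normal posterior has precision τ_n = τ₀ + n/σ² and mean μ_n = (τ₀μ₀ + (n/σ²)x̄)/τ_n.
Here τ₀ = 1/38.6 = 0.025907 and τ_data = 3/49.3 = 0.060852, so τ_n = 0.086759.
Rearranging for μ₀: μ₀ = (μ_n·τ_n − τ_data·x̄)/τ₀ = (2.0277·0.086759 − 0.060852·-0.6) / 0.025907 = 0.212432/0.025907 ≈ 8.2.

μ₀ = 8.2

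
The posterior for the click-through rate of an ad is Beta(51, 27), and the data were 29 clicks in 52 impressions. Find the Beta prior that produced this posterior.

Under Beta–binomial conjugacy the posterior parameters are (α+s, β+f).
So α = 51 − 29 = 22 and β = 27 − 23 = 4.

Beta(22, 4)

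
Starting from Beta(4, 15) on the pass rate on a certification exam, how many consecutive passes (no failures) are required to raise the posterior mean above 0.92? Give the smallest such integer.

k = 169

After k passes and 0 failures the posterior is Beta(4+k, 15), with mean (4+k)/(4+15+k).
Set (4+k)/(19+k) > 0.92 and solve: k > (0.92·19 − 4)/(1 − 0.92) = 168.500.
The smallest integer exceeding 168.500 is 169.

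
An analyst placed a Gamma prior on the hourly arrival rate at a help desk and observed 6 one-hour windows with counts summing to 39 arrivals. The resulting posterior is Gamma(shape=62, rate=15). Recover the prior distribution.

Gamma(shape=23, rate=9)

Gamma–Poisson conjugacy: posterior shape = α + Σxᵢ, posterior rate = β + n.
So α = 62 − 39 = 23 and β = 15 − 6 = 9.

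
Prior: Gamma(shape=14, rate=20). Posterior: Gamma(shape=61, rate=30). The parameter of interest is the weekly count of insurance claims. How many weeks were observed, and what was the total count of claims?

Gamma–Poisson conjugacy: posterior shape = α + Σxᵢ, posterior rate = β + n.
Matching: Σxᵢ = 61 − 14 = 47 and n = 30 − 20 = 10.

n = 10 weeks with total 47 claims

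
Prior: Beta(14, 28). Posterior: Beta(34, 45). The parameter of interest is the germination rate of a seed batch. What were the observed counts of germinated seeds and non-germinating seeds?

20 germinated seeds and 17 non-germinating seeds

A Beta(α, β) prior with s successes and f failures in binomial data gives a Beta(α+s, β+f) posterior.
So s = 34 − 14 = 20 and f = 45 − 28 = 17.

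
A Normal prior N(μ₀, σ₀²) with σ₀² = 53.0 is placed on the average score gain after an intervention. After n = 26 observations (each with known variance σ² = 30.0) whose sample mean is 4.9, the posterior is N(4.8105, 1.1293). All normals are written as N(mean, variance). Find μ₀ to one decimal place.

μ₀ = 0.7

With known observation variance, the Normal–Normal posterior has precision τ_n = τ₀ + n/σ² and mean μ_n = (τ₀μ₀ + (n/σ²)x̄)/τ_n.
Here τ₀ = 1/53.0 = 0.018868 and τ_data = 26/30.0 = 0.866667, so τ_n = 0.885535.
Rearranging for μ₀: μ₀ = (μ_n·τ_n − τ_data·x̄)/τ₀ = (4.8105·0.885535 − 0.866667·4.9) / 0.018868 = 0.013198/0.018868 ≈ 0.7.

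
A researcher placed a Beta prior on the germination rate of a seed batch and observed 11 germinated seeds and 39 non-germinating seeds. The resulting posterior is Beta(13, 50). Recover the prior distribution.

Beta(2, 11)

Under Beta–binomial conjugacy the posterior parameters are (α+s, β+f).
Subtract the data counts: 13−11=2, 50−39=11.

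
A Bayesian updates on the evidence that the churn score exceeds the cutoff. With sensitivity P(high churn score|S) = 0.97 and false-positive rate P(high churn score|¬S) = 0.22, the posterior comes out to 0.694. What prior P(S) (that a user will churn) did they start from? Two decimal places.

P(S) = 0.34

In odds form, posterior odds = prior odds × likelihood ratio, so prior odds = posterior odds ÷ LR.
Posterior odds = 0.694/(1−0.694) = 2.2680. LR = 0.97/0.22 = 4.4091.
Prior odds = 2.2680/4.4091 = 0.5144, so P(S) = 0.5144/(1+0.5144) ≈ 0.34.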